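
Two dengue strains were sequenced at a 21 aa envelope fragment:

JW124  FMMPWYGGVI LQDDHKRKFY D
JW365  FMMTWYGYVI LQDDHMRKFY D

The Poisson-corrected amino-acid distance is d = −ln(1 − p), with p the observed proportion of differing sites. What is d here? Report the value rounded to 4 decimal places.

0.1542

Mismatches occur at site 4 (P/T), site 8 (G/Y), site 16 (K/M).
p = 3/21 = 0.142857.
d = −ln(1 − 0.142857) = −ln(0.857143) = 0.1542.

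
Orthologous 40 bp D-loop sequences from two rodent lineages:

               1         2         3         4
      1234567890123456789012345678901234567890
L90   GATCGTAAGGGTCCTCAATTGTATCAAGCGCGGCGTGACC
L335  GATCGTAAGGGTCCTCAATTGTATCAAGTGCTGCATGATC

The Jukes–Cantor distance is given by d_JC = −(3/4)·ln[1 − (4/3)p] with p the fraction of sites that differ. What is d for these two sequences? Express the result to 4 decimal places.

The sequences differ at positions 29 (C/T), 32 (G/T), 35 (G/A), 39 (C/T).
p = 4/40 = 0.100000.
d = −0.75 · ln(1 − (4/3)·0.100000) = −0.75 · ln(0.866667) = −0.75 · (-0.143100) = 0.1073.

0.1073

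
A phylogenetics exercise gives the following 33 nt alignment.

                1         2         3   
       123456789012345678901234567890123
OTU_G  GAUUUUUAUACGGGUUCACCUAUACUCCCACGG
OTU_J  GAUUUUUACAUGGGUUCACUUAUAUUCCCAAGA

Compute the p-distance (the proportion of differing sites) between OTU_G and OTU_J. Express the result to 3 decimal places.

0.182

Differing sites — 9:U/C; 11:C/U; 20:C/U; 25:C/U; 31:C/A; 33:G/A.
There are 6 differences over 33 sites, so p = 6/33 = 0.182.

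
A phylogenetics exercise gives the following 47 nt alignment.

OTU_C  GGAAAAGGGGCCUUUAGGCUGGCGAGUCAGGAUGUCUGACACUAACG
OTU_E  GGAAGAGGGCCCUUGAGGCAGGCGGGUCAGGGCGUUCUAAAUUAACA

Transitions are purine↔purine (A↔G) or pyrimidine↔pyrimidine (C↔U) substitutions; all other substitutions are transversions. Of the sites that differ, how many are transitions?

8

Differing sites — 5:A/G (Ti); 10:G/C (Tv); 15:U/G (Tv); 20:U/A (Tv); 25:A/G (Ti); 32:A/G (Ti); 33:U/C (Ti); 36:C/U (Ti); 37:U/C (Ti); 38:G/U (Tv); 40:C/A (Tv); 42:C/U (Ti); 47:G/A (Ti).
Of the 13 differences, 8 transitions and 5 transversions, so the answer is 8.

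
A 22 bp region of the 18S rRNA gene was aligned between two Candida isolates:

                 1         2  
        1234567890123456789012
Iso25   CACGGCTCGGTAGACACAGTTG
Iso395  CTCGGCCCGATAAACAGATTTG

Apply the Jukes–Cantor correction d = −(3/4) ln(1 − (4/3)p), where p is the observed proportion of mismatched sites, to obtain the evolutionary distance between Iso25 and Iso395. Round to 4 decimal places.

Mismatches occur at site 2 (A↔T), site 7 (T↔C), site 10 (G↔A), site 13 (G↔A), site 17 (C↔G), site 19 (G↔T).
p = 6/22 = 0.272727.
d = −0.75 · ln(1 − (4/3)·0.272727) = −0.75 · ln(0.636364) = −0.75 · (-0.451985) = 0.3390.

0.3390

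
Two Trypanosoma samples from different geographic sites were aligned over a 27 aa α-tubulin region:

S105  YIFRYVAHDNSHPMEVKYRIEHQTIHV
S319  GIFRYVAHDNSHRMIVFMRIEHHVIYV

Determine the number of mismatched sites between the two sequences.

8

Differing sites — 1:Y/G; 13:P/R; 15:E/I; 17:K/F; 18:Y/M; 23:Q/H; 24:T/V; 26:H/Y.
That gives 8 mismatches out of 27 aligned sites, so the Hamming distance is 8.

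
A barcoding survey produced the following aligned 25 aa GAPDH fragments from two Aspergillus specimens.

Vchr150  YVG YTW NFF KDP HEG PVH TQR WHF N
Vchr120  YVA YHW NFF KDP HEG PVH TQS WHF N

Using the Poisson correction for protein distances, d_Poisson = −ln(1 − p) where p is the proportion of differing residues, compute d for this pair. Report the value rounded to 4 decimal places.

Differing sites — 3:G/A; 5:T/H; 21:R/S.
p = 3/25 = 0.120000.
d = −ln(1 − 0.120000) = −ln(0.880000) = 0.1278.

0.1278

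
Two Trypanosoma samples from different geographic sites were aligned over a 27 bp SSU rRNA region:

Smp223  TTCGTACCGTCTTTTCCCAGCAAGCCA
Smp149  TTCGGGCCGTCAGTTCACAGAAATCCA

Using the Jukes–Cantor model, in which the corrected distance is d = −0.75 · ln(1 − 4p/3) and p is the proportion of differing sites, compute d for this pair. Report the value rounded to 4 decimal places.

0.3181

The sequences differ at positions 5 (T/G), 6 (A/G), 12 (T/A), 13 (T/G), 17 (C/A), 21 (C/A), 24 (G/T).
p = 7/27 = 0.259259.
d = −0.75 · ln(1 − (4/3)·0.259259) = −0.75 · ln(0.654321) = −0.75 · (-0.424157) = 0.3181.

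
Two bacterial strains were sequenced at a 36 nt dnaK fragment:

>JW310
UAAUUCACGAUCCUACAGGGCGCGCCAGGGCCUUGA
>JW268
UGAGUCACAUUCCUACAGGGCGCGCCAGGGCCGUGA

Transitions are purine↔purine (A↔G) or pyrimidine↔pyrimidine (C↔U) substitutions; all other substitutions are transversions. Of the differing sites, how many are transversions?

3

Mismatches occur at site 2 (A→G, transition), site 4 (U→G, transversion), site 9 (G→A, transition), site 10 (A→U, transversion), site 33 (U→G, transversion).
Of the 5 differences, 2 transitions and 3 transversions, so the answer is 3.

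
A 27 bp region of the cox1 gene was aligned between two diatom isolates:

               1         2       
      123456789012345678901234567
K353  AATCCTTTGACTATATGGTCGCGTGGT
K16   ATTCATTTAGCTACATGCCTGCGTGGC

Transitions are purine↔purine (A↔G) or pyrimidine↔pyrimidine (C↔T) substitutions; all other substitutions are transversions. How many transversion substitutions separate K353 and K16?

Mismatches occur at site 2 (A/T, transversion), site 5 (C/A, transversion), site 9 (G/A, transition), site 10 (A/G, transition), site 14 (T/C, transition), site 18 (G/C, transversion), site 19 (T/C, transition), site 20 (C/T, transition), site 27 (T/C, transition).
Of the 9 differences, 6 transitions and 3 transversions, so the answer is 3.

3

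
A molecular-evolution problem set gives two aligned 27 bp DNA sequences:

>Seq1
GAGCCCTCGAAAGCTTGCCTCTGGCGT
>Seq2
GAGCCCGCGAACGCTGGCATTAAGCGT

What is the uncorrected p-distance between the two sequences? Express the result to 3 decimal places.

The sequences differ at positions 7 (T/G), 12 (A/C), 16 (T/G), 19 (C/A), 21 (C/T), 22 (T/A), 23 (G/A).
There are 7 differences over 27 sites, so p = 7/27 = 0.259.

0.259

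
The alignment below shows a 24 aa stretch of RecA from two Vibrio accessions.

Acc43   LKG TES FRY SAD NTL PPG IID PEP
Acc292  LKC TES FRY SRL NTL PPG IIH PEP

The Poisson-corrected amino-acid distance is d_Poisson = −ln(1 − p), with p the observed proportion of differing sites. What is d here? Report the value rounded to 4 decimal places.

Differing sites — 3:G/C; 11:A/R; 12:D/L; 21:D/H.
p = 4/24 = 0.166667.
d = −ln(1 − 0.166667) = −ln(0.833333) = 0.1823.

0.1823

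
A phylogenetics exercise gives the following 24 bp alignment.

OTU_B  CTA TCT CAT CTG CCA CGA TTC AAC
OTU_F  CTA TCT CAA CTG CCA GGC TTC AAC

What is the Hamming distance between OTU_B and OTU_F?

Differing sites — 9:T/A; 16:C/G; 18:A/C.
That gives 3 mismatches out of 24 aligned sites, so the Hamming distance is 3.

3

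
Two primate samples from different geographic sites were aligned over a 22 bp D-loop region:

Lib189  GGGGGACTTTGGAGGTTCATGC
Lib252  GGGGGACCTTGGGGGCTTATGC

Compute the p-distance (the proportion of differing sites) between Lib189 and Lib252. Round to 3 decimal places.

0.182

The sequences differ at positions 8 (T/C), 13 (A/G), 16 (T/C), 18 (C/T).
There are 4 differences over 22 sites, so p = 4/22 = 0.182.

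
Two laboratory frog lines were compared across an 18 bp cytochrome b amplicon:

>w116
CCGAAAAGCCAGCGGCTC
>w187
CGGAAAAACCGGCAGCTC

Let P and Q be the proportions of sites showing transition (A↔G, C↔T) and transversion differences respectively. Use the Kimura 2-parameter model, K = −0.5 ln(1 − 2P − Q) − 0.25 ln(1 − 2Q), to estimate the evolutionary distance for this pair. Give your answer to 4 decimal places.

0.2757

Differing sites — 2:C/G (Tv); 8:G/A (Ti); 11:A/G (Ti); 14:G/A (Ti).
Of the 4 differences, 3 transitions and 1 transversion over 18 sites: P = 3/18 = 0.166667, Q = 1/18 = 0.055556.
d = −0.5·ln(0.611110) − 0.25·ln(0.888888) = −0.5·(-0.492478) − 0.25·(-0.117784) = 0.2757.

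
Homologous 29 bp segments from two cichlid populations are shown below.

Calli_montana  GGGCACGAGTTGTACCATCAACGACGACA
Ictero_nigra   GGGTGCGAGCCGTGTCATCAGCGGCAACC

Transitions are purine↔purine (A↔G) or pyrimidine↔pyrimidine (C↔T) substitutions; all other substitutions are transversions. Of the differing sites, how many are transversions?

1

Differing sites — 4:C/T (Ti); 5:A/G (Ti); 10:T/C (Ti); 11:T/C (Ti); 14:A/G (Ti); 15:C/T (Ti); 21:A/G (Ti); 24:A/G (Ti); 26:G/A (Ti); 29:A/C (Tv).
Of the 10 differences, 9 transitions and 1 transversion, so the answer is 1.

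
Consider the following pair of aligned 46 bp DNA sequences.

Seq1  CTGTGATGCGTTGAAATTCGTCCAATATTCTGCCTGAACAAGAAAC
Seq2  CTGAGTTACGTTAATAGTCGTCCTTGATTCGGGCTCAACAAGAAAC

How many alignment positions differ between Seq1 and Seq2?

Differing sites — 4:T/A; 6:A/T; 8:G/A; 13:G/A; 15:A/T; 17:T/G; 24:A/T; 25:A/T; 26:T/G; 31:T/G; 33:C/G; 36:G/C.
That gives 12 mismatches out of 46 aligned sites, so the Hamming distance is 12.

12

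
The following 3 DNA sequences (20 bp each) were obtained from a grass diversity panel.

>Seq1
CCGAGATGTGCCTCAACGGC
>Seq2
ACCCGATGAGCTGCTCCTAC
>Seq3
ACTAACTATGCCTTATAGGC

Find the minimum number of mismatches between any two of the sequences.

8

Pairwise Hamming distances:
  Seq1 vs Seq2: 10
  Seq1 vs Seq3: 8
  Seq2 vs Seq3: 14
The smallest is 8, between Seq1 and Seq3.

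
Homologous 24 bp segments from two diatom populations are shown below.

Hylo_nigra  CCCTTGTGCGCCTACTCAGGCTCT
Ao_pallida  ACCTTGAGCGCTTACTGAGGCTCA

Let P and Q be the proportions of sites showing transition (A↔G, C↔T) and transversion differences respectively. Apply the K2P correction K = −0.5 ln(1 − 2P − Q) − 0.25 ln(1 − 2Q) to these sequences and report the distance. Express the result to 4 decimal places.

0.2452

Mismatches occur at site 1 (C/A, transversion), site 7 (T/A, transversion), site 12 (C/T, transition), site 17 (C/G, transversion), site 24 (T/A, transversion).
Of the 5 differences, 1 transition and 4 transversions over 24 sites: P = 1/24 = 0.041667, Q = 4/24 = 0.166667.
d = −0.5·ln(0.749999) − 0.25·ln(0.666666) = −0.5·(-0.287683) − 0.25·(-0.405466) = 0.2452.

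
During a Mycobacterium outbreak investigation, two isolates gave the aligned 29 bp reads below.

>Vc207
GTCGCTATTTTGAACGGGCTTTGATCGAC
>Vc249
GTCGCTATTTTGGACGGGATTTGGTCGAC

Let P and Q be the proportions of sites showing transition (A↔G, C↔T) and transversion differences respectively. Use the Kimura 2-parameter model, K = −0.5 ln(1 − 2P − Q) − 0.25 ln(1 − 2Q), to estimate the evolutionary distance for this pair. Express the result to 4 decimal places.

0.1125

Mismatches occur at site 13 (A→G, transition), site 19 (C→A, transversion), site 24 (A→G, transition).
Of the 3 differences, 2 transitions and 1 transversion over 29 sites: P = 2/29 = 0.068966, Q = 1/29 = 0.034483.
d = −0.5·ln(0.827585) − 0.25·ln(0.931034) = −0.5·(-0.189243) − 0.25·(-0.071459) = 0.1125.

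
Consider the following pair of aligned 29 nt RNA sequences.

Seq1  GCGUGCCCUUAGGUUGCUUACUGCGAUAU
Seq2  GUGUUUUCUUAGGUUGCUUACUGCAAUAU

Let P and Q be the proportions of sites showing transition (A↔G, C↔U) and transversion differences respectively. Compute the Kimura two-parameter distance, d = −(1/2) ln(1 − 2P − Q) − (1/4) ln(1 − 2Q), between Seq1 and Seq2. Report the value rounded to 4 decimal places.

Differing sites — 2:C/U (Ti); 5:G/U (Tv); 6:C/U (Ti); 7:C/U (Ti); 25:G/A (Ti).
Of the 5 differences, 4 transitions and 1 transversion over 29 sites: P = 4/29 = 0.137931, Q = 1/29 = 0.034483.
d = −0.5·ln(0.689655) − 0.25·ln(0.931034) = −0.5·(-0.371564) − 0.25·(-0.071459) = 0.2036.

0.2036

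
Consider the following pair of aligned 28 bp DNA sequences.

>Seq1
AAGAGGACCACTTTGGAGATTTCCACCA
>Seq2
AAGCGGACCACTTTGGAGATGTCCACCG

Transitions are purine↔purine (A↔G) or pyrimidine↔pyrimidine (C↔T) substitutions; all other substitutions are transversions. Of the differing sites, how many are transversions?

The sequences differ at positions 4 (A/C, transversion), 21 (T/G, transversion), 28 (A/G, transition).
Of the 3 differences, 1 transition and 2 transversions, so the answer is 2.

2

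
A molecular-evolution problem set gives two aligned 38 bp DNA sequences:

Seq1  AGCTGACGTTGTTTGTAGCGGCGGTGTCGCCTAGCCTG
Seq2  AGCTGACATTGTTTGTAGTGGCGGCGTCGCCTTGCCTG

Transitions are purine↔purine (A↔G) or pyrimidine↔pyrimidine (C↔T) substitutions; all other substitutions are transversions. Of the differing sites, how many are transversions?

1

The sequences differ at positions 8 (G/A, transition), 19 (C/T, transition), 25 (T/C, transition), 33 (A/T, transversion).
Of the 4 differences, 3 transitions and 1 transversion, so the answer is 1.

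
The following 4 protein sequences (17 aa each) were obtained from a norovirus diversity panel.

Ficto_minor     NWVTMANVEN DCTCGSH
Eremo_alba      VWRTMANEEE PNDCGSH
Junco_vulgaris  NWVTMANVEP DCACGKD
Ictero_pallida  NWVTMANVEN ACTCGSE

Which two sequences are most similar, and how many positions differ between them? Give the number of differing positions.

Pairwise Hamming distances:
  Ficto_minor vs Eremo_alba: 7
  Ficto_minor vs Junco_vulgaris: 4
  Ficto_minor vs Ictero_pallida: 2
  Eremo_alba vs Junco_vulgaris: 9
  Eremo_alba vs Ictero_pallida: 8
  Junco_vulgaris vs Ictero_pallida: 5
The smallest is 2, between Ficto_minor and Ictero_pallida.

2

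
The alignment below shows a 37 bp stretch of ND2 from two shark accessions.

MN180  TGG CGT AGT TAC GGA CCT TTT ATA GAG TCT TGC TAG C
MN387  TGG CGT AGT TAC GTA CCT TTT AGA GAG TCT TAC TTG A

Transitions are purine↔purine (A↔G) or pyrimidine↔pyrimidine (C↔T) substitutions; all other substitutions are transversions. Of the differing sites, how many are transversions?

4

The sequences differ at positions 14 (G/T, transversion), 23 (T/G, transversion), 32 (G/A, transition), 35 (A/T, transversion), 37 (C/A, transversion).
Of the 5 differences, 1 transition and 4 transversions, so the answer is 4.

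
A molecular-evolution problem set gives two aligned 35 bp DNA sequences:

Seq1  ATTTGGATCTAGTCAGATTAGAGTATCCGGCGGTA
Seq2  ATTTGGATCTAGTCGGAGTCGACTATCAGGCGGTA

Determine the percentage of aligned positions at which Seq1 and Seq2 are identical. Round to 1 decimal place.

The sequences differ at positions 15 (A/G), 18 (T/G), 20 (A/C), 23 (G/C), 28 (C/A).
30 of the 35 sites match, so the percent identity is 30/35 × 100 = 85.7%.

85.7%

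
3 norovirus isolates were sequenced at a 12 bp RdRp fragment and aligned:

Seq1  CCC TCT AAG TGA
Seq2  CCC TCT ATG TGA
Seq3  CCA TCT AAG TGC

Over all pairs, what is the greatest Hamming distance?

3

Pairwise Hamming distances:
  Seq1 vs Seq2: 1
  Seq1 vs Seq3: 2
  Seq2 vs Seq3: 3
The largest is 3, between Seq2 and Seq3.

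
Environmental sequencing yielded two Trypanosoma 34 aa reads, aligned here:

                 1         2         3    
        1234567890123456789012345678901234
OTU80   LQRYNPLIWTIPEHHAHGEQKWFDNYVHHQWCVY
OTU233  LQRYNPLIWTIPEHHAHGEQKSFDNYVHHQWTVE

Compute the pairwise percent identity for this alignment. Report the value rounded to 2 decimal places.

The sequences differ at positions 22 (W/S), 32 (C/T), 34 (Y/E).
31 of the 34 sites match, so the percent identity is 31/34 × 100 = 91.18%.

91.18%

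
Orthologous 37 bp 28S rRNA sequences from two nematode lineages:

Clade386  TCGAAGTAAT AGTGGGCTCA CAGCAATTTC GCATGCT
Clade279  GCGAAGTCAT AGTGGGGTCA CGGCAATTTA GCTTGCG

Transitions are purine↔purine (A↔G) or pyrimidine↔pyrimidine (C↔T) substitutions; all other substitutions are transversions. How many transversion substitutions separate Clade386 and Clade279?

6

The sequences differ at positions 1 (T/G, transversion), 8 (A/C, transversion), 17 (C/G, transversion), 22 (A/G, transition), 30 (C/A, transversion), 33 (A/T, transversion), 37 (T/G, transversion).
Of the 7 differences, 1 transition and 6 transversions, so the answer is 6.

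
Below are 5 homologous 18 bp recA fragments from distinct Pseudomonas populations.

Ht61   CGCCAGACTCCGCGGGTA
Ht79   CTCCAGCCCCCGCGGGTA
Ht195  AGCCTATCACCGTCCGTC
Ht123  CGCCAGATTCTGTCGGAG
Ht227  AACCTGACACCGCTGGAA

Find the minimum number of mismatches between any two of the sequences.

3

Pairwise Hamming distances:
  Ht61 vs Ht79: 3
  Ht61 vs Ht195: 9
  Ht61 vs Ht123: 6
  Ht61 vs Ht227: 6
  Ht79 vs Ht195: 10
  Ht79 vs Ht123: 9
  Ht79 vs Ht227: 7
  Ht195 vs Ht123: 10
  Ht195 vs Ht227: 8
  Ht123 vs Ht227: 9
The smallest is 3, between Ht61 and Ht79.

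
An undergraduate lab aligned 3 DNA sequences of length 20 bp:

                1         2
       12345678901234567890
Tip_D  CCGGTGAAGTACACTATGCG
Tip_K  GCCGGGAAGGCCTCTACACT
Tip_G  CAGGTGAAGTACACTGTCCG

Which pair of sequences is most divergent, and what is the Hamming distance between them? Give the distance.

Pairwise Hamming distances:
  Tip_D vs Tip_K: 9
  Tip_D vs Tip_G: 3
  Tip_K vs Tip_G: 11
The largest is 11, between Tip_K and Tip_G.

11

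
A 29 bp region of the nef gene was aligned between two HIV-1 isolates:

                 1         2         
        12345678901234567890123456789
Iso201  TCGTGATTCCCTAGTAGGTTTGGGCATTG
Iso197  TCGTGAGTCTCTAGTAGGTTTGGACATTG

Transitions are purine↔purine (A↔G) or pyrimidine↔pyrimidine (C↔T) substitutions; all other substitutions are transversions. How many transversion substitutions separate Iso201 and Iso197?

The sequences differ at positions 7 (T/G, transversion), 10 (C/T, transition), 24 (G/A, transition).
Of the 3 differences, 2 transitions and 1 transversion, so the answer is 1.

1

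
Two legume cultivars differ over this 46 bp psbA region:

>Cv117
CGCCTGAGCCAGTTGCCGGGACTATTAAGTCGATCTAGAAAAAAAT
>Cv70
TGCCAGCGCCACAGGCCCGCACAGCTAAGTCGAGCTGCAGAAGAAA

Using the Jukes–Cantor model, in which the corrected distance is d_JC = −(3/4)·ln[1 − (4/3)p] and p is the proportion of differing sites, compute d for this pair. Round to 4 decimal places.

0.5091

Differing sites — 1:C/T; 5:T/A; 7:A/C; 12:G/C; 13:T/A; 14:T/G; 18:G/C; 20:G/C; 23:T/A; 24:A/G; 25:T/C; 34:T/G; 37:A/G; 38:G/C; 40:A/G; 43:A/G; 46:T/A.
p = 17/46 = 0.369565.
d = −0.75 · ln(1 − (4/3)·0.369565) = −0.75 · ln(0.507247) = −0.75 · (-0.678757) = 0.5091.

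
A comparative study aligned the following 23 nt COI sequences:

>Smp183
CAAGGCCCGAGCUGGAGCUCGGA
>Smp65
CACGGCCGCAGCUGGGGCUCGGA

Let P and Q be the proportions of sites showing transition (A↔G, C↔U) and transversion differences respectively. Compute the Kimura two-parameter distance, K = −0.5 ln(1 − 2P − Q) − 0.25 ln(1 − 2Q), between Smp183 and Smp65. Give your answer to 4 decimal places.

0.1981

Mismatches occur at site 3 (A→C, transversion), site 8 (C→G, transversion), site 9 (G→C, transversion), site 16 (A→G, transition).
Of the 4 differences, 1 transition and 3 transversions over 23 sites: P = 1/23 = 0.043478, Q = 3/23 = 0.130435.
d = −0.5·ln(0.782609) − 0.25·ln(0.739130) = −0.5·(-0.245122) − 0.25·(-0.302281) = 0.1981.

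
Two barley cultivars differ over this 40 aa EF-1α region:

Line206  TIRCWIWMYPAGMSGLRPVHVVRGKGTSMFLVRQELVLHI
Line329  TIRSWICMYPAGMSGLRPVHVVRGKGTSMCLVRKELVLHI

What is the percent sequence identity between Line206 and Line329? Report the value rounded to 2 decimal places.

90.00%

Differing sites — 4:C/S; 7:W/C; 30:F/C; 34:Q/K.
36 of the 40 sites match, so the percent identity is 36/40 × 100 = 90.00%.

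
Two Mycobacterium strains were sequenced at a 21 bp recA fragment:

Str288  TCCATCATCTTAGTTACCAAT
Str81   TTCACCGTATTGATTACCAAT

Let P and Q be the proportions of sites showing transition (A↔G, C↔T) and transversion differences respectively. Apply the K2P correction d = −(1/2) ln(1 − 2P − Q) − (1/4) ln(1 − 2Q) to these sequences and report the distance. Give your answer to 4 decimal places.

0.3960

Mismatches occur at site 2 (C/T, transition), site 5 (T/C, transition), site 7 (A/G, transition), site 9 (C/A, transversion), site 12 (A/G, transition), site 13 (G/A, transition).
Of the 6 differences, 5 transitions and 1 transversion over 21 sites: P = 5/21 = 0.238095, Q = 1/21 = 0.047619.
d = −0.5·ln(0.476191) − 0.25·ln(0.904762) = −0.5·(-0.741936) − 0.25·(-0.100083) = 0.3960.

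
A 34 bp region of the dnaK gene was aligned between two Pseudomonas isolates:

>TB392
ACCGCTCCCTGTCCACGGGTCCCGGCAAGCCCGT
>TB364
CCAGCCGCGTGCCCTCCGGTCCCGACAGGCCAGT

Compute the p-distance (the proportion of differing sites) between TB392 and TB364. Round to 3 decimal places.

0.324

The sequences differ at positions 1 (A/C), 3 (C/A), 6 (T/C), 7 (C/G), 9 (C/G), 12 (T/C), 15 (A/T), 17 (G/C), 25 (G/A), 28 (A/G), 32 (C/A).
There are 11 differences over 34 sites, so p = 11/34 = 0.324.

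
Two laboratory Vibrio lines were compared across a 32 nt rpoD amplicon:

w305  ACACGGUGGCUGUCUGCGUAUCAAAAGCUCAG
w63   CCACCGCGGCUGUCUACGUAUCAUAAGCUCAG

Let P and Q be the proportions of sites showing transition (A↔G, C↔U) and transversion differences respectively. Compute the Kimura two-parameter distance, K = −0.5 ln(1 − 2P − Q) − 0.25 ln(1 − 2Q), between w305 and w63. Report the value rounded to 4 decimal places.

0.1753

The sequences differ at positions 1 (A/C, transversion), 5 (G/C, transversion), 7 (U/C, transition), 16 (G/A, transition), 24 (A/U, transversion).
Of the 5 differences, 2 transitions and 3 transversions over 32 sites: P = 2/32 = 0.062500, Q = 3/32 = 0.093750.
d = −0.5·ln(0.781250) − 0.25·ln(0.812500) = −0.5·(-0.246860) − 0.25·(-0.207639) = 0.1753.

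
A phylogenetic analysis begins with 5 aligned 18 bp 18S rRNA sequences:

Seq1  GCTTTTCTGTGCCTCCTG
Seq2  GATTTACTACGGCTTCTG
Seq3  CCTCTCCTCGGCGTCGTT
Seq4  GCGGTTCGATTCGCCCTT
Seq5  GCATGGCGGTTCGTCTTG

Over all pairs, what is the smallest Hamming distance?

6

Pairwise Hamming distances:
  Seq1 vs Seq2: 6
  Seq1 vs Seq3: 8
  Seq1 vs Seq4: 8
  Seq1 vs Seq5: 7
  Seq2 vs Seq3: 11
  Seq2 vs Seq4: 12
  Seq2 vs Seq5: 12
  Seq3 vs Seq4: 10
  Seq3 vs Seq5: 11
  Seq4 vs Seq5: 8
The smallest is 6, between Seq1 and Seq2.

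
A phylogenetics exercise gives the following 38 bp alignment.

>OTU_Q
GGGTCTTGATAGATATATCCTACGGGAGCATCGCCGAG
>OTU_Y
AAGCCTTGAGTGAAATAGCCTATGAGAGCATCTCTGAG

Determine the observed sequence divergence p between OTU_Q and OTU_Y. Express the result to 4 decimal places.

0.2895

Mismatches occur at site 1 (G→A), site 2 (G→A), site 4 (T→C), site 10 (T→G), site 11 (A→T), site 14 (T→A), site 18 (T→G), site 23 (C→T), site 25 (G→A), site 33 (G→T), site 35 (C→T).
There are 11 differences over 38 sites, so p = 11/38 = 0.2895.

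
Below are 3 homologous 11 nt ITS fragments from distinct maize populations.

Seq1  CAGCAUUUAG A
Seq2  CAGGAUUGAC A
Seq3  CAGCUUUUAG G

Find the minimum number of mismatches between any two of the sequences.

Pairwise Hamming distances:
  Seq1 vs Seq2: 3
  Seq1 vs Seq3: 2
  Seq2 vs Seq3: 5
The smallest is 2, between Seq1 and Seq3.

2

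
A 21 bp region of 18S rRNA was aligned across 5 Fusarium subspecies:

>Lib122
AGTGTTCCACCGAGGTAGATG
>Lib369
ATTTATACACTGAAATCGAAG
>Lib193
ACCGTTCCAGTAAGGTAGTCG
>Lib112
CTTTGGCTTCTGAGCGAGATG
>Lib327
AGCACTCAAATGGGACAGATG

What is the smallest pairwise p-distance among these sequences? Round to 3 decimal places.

0.333

Pairwise Hamming distances:
  Lib122 vs Lib369: 9
  Lib122 vs Lib193: 7
  Lib122 vs Lib112: 10
  Lib122 vs Lib327: 9
  Lib369 vs Lib193: 12
  Lib369 vs Lib112: 11
  Lib369 vs Lib327: 12
  Lib193 vs Lib112: 14
  Lib193 vs Lib327: 11
  Lib112 vs Lib327: 12
The smallest is 7 mismatches, between Lib122 and Lib193; p = 7/21 = 0.333.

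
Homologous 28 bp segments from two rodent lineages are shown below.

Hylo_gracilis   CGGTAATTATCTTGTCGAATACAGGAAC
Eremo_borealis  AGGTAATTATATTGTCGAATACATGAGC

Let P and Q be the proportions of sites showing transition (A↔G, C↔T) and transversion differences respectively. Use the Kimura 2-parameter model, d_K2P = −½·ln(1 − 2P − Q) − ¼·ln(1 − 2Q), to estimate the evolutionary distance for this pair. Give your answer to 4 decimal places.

The sequences differ at positions 1 (C/A, transversion), 11 (C/A, transversion), 24 (G/T, transversion), 27 (A/G, transition).
Of the 4 differences, 1 transition and 3 transversions over 28 sites: P = 1/28 = 0.035714, Q = 3/28 = 0.107143.
d = −0.5·ln(0.821429) − 0.25·ln(0.785714) = −0.5·(-0.196710) − 0.25·(-0.241162) = 0.1586.

0.1586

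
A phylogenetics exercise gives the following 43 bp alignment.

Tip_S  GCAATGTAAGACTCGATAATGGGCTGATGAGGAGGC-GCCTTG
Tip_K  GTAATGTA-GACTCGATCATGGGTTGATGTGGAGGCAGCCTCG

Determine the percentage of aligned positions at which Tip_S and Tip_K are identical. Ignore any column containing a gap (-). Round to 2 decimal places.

Excluding the 2 gap columns leaves 41 comparable sites.
Mismatches occur at site 2 (C/T), site 18 (A/C), site 24 (C/T), site 30 (A/T), site 42 (T/C).
36 of the 41 comparable sites match, so the percent identity is 36/41 × 100 = 87.80%.

87.80%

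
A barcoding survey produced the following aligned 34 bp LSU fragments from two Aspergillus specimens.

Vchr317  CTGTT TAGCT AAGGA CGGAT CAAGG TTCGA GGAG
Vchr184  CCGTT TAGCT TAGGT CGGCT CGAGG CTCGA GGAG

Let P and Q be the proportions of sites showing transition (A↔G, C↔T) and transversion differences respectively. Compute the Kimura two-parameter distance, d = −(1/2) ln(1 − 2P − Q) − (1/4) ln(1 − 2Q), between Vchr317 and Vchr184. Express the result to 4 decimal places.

0.2023

Mismatches occur at site 2 (T↔C, transition), site 11 (A↔T, transversion), site 15 (A↔T, transversion), site 19 (A↔C, transversion), site 22 (A↔G, transition), site 26 (T↔C, transition).
Of the 6 differences, 3 transitions and 3 transversions over 34 sites: P = 3/34 = 0.088235, Q = 3/34 = 0.088235.
d = −0.5·ln(0.735295) − 0.25·ln(0.823530) = −0.5·(-0.307483) − 0.25·(-0.194155) = 0.2023.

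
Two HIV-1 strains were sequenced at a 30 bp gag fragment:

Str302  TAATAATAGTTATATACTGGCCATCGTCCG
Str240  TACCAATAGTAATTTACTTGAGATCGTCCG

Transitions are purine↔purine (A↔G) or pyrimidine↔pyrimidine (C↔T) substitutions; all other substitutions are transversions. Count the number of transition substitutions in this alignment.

Mismatches occur at site 3 (A↔C, transversion), site 4 (T↔C, transition), site 11 (T↔A, transversion), site 14 (A↔T, transversion), site 19 (G↔T, transversion), site 21 (C↔A, transversion), site 22 (C↔G, transversion).
Of the 7 differences, 1 transition and 6 transversions, so the answer is 1.

1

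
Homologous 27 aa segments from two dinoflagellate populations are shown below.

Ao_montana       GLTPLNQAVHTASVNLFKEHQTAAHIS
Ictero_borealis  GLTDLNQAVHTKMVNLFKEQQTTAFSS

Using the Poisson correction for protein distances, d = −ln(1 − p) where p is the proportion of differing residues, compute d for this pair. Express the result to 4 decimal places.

0.3001

Differing sites — 4:P/D; 12:A/K; 13:S/M; 20:H/Q; 23:A/T; 25:H/F; 26:I/S.
p = 7/27 = 0.259259.
d = −ln(1 − 0.259259) = −ln(0.740741) = 0.3001.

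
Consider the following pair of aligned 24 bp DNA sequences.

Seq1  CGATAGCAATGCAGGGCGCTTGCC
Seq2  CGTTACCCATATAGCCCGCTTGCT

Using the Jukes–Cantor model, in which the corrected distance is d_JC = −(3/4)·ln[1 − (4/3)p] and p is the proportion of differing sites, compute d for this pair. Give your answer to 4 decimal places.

0.4408

The sequences differ at positions 3 (A/T), 6 (G/C), 8 (A/C), 11 (G/A), 12 (C/T), 15 (G/C), 16 (G/C), 24 (C/T).
p = 8/24 = 0.333333.
d = −0.75 · ln(1 − (4/3)·0.333333) = −0.75 · ln(0.555556) = −0.75 · (-0.587786) = 0.4408.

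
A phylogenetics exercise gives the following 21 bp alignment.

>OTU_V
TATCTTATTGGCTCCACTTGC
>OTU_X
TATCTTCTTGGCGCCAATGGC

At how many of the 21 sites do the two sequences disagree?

The sequences differ at positions 7 (A/C), 13 (T/G), 17 (C/A), 19 (T/G).
That gives 4 mismatches out of 21 aligned sites, so the Hamming distance is 4.

4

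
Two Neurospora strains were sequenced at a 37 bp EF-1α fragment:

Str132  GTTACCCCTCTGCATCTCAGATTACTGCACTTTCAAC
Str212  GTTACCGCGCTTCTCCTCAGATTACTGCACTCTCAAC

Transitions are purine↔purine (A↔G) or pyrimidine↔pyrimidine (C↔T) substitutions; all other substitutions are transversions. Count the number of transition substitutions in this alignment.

The sequences differ at positions 7 (C/G, transversion), 9 (T/G, transversion), 12 (G/T, transversion), 14 (A/T, transversion), 15 (T/C, transition), 32 (T/C, transition).
Of the 6 differences, 2 transitions and 4 transversions, so the answer is 2.

2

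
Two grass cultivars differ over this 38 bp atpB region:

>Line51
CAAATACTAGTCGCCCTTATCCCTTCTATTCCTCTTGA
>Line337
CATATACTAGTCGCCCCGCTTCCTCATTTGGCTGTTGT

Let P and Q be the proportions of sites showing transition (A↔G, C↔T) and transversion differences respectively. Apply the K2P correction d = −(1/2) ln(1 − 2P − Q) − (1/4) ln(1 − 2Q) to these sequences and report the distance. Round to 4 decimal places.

0.4115

Mismatches occur at site 3 (A→T, transversion), site 17 (T→C, transition), site 18 (T→G, transversion), site 19 (A→C, transversion), site 21 (C→T, transition), site 25 (T→C, transition), site 26 (C→A, transversion), site 28 (A→T, transversion), site 30 (T→G, transversion), site 31 (C→G, transversion), site 34 (C→G, transversion), site 38 (A→T, transversion).
Of the 12 differences, 3 transitions and 9 transversions over 38 sites: P = 3/38 = 0.078947, Q = 9/38 = 0.236842.
d = −0.5·ln(0.605264) − 0.25·ln(0.526316) = −0.5·(-0.502091) − 0.25·(-0.641853) = 0.4115.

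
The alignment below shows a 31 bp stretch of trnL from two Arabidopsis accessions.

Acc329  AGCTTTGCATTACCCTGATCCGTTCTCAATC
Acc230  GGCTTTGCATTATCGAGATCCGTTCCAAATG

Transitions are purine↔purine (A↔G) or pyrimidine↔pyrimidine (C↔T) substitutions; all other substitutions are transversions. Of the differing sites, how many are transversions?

Mismatches occur at site 1 (A/G, transition), site 13 (C/T, transition), site 15 (C/G, transversion), site 16 (T/A, transversion), site 26 (T/C, transition), site 27 (C/A, transversion), site 31 (C/G, transversion).
Of the 7 differences, 3 transitions and 4 transversions, so the answer is 4.

4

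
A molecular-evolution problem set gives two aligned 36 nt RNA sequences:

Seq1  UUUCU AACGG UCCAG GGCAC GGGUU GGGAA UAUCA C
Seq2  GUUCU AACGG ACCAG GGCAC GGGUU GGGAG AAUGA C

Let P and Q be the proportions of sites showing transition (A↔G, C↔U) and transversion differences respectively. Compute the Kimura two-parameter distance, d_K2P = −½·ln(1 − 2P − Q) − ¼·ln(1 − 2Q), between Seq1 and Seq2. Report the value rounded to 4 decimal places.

0.1540

Differing sites — 1:U/G (Tv); 11:U/A (Tv); 30:A/G (Ti); 31:U/A (Tv); 34:C/G (Tv).
Of the 5 differences, 1 transition and 4 transversions over 36 sites: P = 1/36 = 0.027778, Q = 4/36 = 0.111111.
d = −0.5·ln(0.833333) − 0.25·ln(0.777778) = −0.5·(-0.182322) − 0.25·(-0.251314) = 0.1540.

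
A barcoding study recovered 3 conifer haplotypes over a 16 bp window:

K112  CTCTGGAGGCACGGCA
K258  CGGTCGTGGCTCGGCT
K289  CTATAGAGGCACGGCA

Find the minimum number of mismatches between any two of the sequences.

2

Pairwise Hamming distances:
  K112 vs K258: 6
  K112 vs K289: 2
  K258 vs K289: 6
The smallest is 2, between K112 and K289.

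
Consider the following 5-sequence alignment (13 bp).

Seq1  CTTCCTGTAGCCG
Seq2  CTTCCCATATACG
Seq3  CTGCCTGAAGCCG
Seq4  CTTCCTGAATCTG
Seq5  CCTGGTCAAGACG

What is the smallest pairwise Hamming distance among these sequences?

Pairwise Hamming distances:
  Seq1 vs Seq2: 4
  Seq1 vs Seq3: 2
  Seq1 vs Seq4: 3
  Seq1 vs Seq5: 6
  Seq2 vs Seq3: 6
  Seq2 vs Seq4: 5
  Seq2 vs Seq5: 7
  Seq3 vs Seq4: 3
  Seq3 vs Seq5: 6
  Seq4 vs Seq5: 7
The smallest is 2, between Seq1 and Seq3.

2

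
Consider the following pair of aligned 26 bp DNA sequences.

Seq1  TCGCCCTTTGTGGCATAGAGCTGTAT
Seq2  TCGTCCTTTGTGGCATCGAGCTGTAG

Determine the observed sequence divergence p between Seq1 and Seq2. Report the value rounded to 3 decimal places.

0.115

Mismatches occur at site 4 (C→T), site 17 (A→C), site 26 (T→G).
There are 3 differences over 26 sites, so p = 3/26 = 0.115.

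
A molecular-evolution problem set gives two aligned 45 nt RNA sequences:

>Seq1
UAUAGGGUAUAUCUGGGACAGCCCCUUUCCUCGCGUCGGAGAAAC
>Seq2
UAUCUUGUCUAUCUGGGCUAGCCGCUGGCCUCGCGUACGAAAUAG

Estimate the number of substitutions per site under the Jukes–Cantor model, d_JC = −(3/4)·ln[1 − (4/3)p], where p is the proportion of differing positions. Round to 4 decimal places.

0.4019

The sequences differ at positions 4 (A/C), 5 (G/U), 6 (G/U), 9 (A/C), 18 (A/C), 19 (C/U), 24 (C/G), 27 (U/G), 28 (U/G), 37 (C/A), 38 (G/C), 41 (G/A), 43 (A/U), 45 (C/G).
p = 14/45 = 0.311111.
d = −0.75 · ln(1 − (4/3)·0.311111) = −0.75 · ln(0.585185) = −0.75 · (-0.535827) = 0.4019.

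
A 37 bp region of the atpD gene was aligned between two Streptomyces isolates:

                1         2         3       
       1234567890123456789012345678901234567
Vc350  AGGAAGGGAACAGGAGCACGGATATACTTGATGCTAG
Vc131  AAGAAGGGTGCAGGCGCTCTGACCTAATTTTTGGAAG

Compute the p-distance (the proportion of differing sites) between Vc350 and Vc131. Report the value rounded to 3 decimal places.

0.351

The sequences differ at positions 2 (G/A), 9 (A/T), 10 (A/G), 15 (A/C), 18 (A/T), 20 (G/T), 23 (T/C), 24 (A/C), 27 (C/A), 30 (G/T), 31 (A/T), 34 (C/G), 35 (T/A).
There are 13 differences over 37 sites, so p = 13/37 = 0.351.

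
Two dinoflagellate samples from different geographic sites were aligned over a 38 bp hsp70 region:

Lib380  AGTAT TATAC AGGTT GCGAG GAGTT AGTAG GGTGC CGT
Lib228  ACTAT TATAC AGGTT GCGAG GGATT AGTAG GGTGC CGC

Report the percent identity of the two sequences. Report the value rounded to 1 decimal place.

89.5%

Differing sites — 2:G/C; 22:A/G; 23:G/A; 38:T/C.
34 of the 38 sites match, so the percent identity is 34/38 × 100 = 89.5%.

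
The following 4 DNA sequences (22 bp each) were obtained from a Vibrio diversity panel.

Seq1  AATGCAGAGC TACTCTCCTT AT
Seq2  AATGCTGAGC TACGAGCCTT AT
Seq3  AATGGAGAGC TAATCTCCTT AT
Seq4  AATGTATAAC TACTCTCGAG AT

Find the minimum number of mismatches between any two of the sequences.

Pairwise Hamming distances:
  Seq1 vs Seq2: 4
  Seq1 vs Seq3: 2
  Seq1 vs Seq4: 6
  Seq2 vs Seq3: 6
  Seq2 vs Seq4: 10
  Seq3 vs Seq4: 7
The smallest is 2, between Seq1 and Seq3.

2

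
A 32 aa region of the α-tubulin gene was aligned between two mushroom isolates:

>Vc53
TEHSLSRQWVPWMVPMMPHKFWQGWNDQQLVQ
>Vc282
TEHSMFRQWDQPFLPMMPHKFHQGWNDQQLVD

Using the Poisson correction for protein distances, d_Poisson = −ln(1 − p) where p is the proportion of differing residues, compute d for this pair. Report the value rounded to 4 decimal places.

0.3302

Differing sites — 5:L/M; 6:S/F; 10:V/D; 11:P/Q; 12:W/P; 13:M/F; 14:V/L; 22:W/H; 32:Q/D.
p = 9/32 = 0.281250.
d = −ln(1 − 0.281250) = −ln(0.718750) = 0.3302.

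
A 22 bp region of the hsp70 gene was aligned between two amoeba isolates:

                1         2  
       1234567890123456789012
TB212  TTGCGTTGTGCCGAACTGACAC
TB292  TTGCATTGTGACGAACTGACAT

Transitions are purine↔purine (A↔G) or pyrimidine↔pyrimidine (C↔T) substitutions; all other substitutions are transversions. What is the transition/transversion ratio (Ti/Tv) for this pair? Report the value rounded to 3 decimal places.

Mismatches occur at site 5 (G↔A, transition), site 11 (C↔A, transversion), site 22 (C↔T, transition).
Of the 3 differences, 2 transitions and 1 transversion, so Ti/Tv = 2/1 = 2.000.

2.000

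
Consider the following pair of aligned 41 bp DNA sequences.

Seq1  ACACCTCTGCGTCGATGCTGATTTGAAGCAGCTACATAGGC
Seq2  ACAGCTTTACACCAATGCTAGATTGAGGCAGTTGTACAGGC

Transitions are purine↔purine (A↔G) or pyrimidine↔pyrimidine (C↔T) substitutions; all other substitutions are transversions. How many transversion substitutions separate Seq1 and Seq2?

2

Mismatches occur at site 4 (C/G, transversion), site 7 (C/T, transition), site 9 (G/A, transition), site 11 (G/A, transition), site 12 (T/C, transition), site 14 (G/A, transition), site 20 (G/A, transition), site 21 (A/G, transition), site 22 (T/A, transversion), site 27 (A/G, transition), site 32 (C/T, transition), site 34 (A/G, transition), site 35 (C/T, transition), site 37 (T/C, transition).
Of the 14 differences, 12 transitions and 2 transversions, so the answer is 2.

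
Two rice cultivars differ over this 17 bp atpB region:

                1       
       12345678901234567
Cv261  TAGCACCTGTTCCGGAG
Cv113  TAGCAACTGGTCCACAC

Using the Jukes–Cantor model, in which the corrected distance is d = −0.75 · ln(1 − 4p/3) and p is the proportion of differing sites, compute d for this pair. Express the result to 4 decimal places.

0.3734

The sequences differ at positions 6 (C/A), 10 (T/G), 14 (G/A), 15 (G/C), 17 (G/C).
p = 5/17 = 0.294118.
d = −0.75 · ln(1 − (4/3)·0.294118) = −0.75 · ln(0.607843) = −0.75 · (-0.497839) = 0.3734.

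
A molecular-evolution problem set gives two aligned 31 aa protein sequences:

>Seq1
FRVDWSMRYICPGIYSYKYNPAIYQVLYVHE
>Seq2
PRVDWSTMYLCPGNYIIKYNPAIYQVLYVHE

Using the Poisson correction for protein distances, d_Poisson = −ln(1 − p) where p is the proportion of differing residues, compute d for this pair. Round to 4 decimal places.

Mismatches occur at site 1 (F↔P), site 7 (M↔T), site 8 (R↔M), site 10 (I↔L), site 14 (I↔N), site 16 (S↔I), site 17 (Y↔I).
p = 7/31 = 0.225806.
d = −ln(1 − 0.225806) = −ln(0.774194) = 0.2559.

0.2559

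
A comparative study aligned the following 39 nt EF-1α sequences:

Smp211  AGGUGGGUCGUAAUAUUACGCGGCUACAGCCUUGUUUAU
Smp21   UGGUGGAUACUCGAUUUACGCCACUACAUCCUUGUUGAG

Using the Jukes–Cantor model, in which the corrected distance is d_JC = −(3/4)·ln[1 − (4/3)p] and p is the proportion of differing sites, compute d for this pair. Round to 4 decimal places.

0.4408

The sequences differ at positions 1 (A/U), 7 (G/A), 9 (C/A), 10 (G/C), 12 (A/C), 13 (A/G), 14 (U/A), 15 (A/U), 22 (G/C), 23 (G/A), 29 (G/U), 37 (U/G), 39 (U/G).
p = 13/39 = 0.333333.
d = −0.75 · ln(1 − (4/3)·0.333333) = −0.75 · ln(0.555556) = −0.75 · (-0.587786) = 0.4408.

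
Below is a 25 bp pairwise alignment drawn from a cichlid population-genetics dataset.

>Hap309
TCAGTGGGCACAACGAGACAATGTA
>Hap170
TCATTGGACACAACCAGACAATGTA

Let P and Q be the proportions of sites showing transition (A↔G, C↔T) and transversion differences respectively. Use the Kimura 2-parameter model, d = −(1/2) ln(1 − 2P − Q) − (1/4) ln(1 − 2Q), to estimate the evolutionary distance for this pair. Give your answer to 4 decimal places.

Differing sites — 4:G/T (Tv); 8:G/A (Ti); 15:G/C (Tv).
Of the 3 differences, 1 transition and 2 transversions over 25 sites: P = 1/25 = 0.040000, Q = 2/25 = 0.080000.
d = −0.5·ln(0.840000) − 0.25·ln(0.840000) = −0.5·(-0.174353) − 0.25·(-0.174353) = 0.1308.

0.1308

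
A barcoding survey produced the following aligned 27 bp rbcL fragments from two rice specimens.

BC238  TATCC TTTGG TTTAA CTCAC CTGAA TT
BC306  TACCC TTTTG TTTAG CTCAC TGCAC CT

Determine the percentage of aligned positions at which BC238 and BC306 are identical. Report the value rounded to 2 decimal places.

Differing sites — 3:T/C; 9:G/T; 15:A/G; 21:C/T; 22:T/G; 23:G/C; 25:A/C; 26:T/C.
19 of the 27 sites match, so the percent identity is 19/27 × 100 = 70.37%.

70.37%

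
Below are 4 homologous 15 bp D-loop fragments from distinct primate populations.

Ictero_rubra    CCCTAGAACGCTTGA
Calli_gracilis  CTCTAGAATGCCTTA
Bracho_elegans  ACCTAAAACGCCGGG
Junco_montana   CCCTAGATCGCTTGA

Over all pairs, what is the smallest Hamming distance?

Pairwise Hamming distances:
  Ictero_rubra vs Calli_gracilis: 4
  Ictero_rubra vs Bracho_elegans: 5
  Ictero_rubra vs Junco_montana: 1
  Calli_gracilis vs Bracho_elegans: 7
  Calli_gracilis vs Junco_montana: 5
  Bracho_elegans vs Junco_montana: 6
The smallest is 1, between Ictero_rubra and Junco_montana.

1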